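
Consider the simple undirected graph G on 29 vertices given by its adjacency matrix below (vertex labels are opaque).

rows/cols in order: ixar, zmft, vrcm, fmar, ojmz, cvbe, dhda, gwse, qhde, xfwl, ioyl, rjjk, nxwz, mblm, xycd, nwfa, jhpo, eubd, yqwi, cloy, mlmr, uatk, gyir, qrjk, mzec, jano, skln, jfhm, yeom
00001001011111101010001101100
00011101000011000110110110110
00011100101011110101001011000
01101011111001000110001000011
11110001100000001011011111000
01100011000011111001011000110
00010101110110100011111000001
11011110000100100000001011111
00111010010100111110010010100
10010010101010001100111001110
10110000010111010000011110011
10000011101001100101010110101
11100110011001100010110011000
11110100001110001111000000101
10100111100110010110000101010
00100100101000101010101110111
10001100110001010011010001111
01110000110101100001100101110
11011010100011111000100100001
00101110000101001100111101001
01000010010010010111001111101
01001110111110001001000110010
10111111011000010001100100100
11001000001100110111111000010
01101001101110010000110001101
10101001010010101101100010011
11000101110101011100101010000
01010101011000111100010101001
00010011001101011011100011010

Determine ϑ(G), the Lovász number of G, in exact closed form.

Vertex qhde has 14 neighbors: vrcm, fmar, ojmz, dhda, xfwl, rjjk, xycd, nwfa, jhpo, eubd, yqwi, uatk, mzec, skln.
Vertex jfhm has 14 neighbors: zmft, fmar, cvbe, gwse, xfwl, ioyl, xycd, nwfa, jhpo, eubd, uatk, qrjk, jano, yeom.
N(gyir) = {ixar, vrcm, fmar, ojmz, cvbe, dhda, gwse, xfwl, ioyl, nwfa, cloy, mlmr, qrjk, skln}, |N(gyir)| = 14.
deg(xycd) = 14; N(xycd) = {ixar, vrcm, cvbe, dhda, gwse, qhde, rjjk, nxwz, nwfa, eubd, yqwi, qrjk, jano, jfhm}.
Regular of degree 14 on 29 vertices: Paley(29): SR with (k,λ,μ)=(14,6,7).
A has 3 distinct eigenvalues ≈ [14.0, 2.1926, -3.1926].
Lovász (edge-transitive): ϑ = −29·(-sqrt(29)/2 - 1/2)/((14)−(-sqrt(29)/2 - 1/2)) = sqrt(29).
≈ 5.385164807 (to 9 d.p.).

sqrt(29)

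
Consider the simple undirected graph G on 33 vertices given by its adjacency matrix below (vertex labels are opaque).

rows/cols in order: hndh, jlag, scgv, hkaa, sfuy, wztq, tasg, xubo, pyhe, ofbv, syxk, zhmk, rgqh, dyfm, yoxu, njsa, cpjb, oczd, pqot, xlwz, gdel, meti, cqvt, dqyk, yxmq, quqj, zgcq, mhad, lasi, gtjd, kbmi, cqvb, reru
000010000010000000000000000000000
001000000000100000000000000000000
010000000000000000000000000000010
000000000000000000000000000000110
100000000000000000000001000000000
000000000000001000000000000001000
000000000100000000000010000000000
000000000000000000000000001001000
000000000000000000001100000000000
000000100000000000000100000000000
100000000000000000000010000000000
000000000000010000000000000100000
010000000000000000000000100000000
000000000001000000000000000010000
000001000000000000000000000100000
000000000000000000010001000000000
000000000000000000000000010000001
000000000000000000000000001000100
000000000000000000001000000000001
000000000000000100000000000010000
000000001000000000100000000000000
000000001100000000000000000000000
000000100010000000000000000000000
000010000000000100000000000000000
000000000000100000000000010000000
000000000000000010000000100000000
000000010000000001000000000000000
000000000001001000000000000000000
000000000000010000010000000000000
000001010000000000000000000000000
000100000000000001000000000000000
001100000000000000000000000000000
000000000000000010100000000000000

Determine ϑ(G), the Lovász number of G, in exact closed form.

33*cos(pi/33)/(cos(pi/33) + 1)

N(zhmk) = {dyfm, mhad}, |N(zhmk)| = 2.
Vertex gtjd has 2 neighbors: wztq, xubo.
Vertex pyhe has 2 neighbors: gdel, meti.
deg(dyfm) = 2; N(dyfm) = {zhmk, lasi}.
G on 33 vertices is 2-regular; the odd cycle C_{33}.
A has 17 distinct eigenvalues ≈ [2.0, 1.963857, 1.856736, 1.682507, 1.447468, 1.160114, 0.83083, 0.471518, 0.095164, -0.28463, -0.654136, -1.0, -1.309721, -1.572106, -1.777671, -1.918986, -1.990944].
Lovász (edge-transitive): ϑ = −33·(-2*cos(pi/33))/((2)−(-2*cos(pi/33))) = 33*cos(pi/33)/(cos(pi/33) + 1).
ϑ(G) ≈ 16.4626.
Lovász sandwich 16 ≤ 33*cos(pi/33)/(cos(pi/33) + 1) ≤ 17: both strict.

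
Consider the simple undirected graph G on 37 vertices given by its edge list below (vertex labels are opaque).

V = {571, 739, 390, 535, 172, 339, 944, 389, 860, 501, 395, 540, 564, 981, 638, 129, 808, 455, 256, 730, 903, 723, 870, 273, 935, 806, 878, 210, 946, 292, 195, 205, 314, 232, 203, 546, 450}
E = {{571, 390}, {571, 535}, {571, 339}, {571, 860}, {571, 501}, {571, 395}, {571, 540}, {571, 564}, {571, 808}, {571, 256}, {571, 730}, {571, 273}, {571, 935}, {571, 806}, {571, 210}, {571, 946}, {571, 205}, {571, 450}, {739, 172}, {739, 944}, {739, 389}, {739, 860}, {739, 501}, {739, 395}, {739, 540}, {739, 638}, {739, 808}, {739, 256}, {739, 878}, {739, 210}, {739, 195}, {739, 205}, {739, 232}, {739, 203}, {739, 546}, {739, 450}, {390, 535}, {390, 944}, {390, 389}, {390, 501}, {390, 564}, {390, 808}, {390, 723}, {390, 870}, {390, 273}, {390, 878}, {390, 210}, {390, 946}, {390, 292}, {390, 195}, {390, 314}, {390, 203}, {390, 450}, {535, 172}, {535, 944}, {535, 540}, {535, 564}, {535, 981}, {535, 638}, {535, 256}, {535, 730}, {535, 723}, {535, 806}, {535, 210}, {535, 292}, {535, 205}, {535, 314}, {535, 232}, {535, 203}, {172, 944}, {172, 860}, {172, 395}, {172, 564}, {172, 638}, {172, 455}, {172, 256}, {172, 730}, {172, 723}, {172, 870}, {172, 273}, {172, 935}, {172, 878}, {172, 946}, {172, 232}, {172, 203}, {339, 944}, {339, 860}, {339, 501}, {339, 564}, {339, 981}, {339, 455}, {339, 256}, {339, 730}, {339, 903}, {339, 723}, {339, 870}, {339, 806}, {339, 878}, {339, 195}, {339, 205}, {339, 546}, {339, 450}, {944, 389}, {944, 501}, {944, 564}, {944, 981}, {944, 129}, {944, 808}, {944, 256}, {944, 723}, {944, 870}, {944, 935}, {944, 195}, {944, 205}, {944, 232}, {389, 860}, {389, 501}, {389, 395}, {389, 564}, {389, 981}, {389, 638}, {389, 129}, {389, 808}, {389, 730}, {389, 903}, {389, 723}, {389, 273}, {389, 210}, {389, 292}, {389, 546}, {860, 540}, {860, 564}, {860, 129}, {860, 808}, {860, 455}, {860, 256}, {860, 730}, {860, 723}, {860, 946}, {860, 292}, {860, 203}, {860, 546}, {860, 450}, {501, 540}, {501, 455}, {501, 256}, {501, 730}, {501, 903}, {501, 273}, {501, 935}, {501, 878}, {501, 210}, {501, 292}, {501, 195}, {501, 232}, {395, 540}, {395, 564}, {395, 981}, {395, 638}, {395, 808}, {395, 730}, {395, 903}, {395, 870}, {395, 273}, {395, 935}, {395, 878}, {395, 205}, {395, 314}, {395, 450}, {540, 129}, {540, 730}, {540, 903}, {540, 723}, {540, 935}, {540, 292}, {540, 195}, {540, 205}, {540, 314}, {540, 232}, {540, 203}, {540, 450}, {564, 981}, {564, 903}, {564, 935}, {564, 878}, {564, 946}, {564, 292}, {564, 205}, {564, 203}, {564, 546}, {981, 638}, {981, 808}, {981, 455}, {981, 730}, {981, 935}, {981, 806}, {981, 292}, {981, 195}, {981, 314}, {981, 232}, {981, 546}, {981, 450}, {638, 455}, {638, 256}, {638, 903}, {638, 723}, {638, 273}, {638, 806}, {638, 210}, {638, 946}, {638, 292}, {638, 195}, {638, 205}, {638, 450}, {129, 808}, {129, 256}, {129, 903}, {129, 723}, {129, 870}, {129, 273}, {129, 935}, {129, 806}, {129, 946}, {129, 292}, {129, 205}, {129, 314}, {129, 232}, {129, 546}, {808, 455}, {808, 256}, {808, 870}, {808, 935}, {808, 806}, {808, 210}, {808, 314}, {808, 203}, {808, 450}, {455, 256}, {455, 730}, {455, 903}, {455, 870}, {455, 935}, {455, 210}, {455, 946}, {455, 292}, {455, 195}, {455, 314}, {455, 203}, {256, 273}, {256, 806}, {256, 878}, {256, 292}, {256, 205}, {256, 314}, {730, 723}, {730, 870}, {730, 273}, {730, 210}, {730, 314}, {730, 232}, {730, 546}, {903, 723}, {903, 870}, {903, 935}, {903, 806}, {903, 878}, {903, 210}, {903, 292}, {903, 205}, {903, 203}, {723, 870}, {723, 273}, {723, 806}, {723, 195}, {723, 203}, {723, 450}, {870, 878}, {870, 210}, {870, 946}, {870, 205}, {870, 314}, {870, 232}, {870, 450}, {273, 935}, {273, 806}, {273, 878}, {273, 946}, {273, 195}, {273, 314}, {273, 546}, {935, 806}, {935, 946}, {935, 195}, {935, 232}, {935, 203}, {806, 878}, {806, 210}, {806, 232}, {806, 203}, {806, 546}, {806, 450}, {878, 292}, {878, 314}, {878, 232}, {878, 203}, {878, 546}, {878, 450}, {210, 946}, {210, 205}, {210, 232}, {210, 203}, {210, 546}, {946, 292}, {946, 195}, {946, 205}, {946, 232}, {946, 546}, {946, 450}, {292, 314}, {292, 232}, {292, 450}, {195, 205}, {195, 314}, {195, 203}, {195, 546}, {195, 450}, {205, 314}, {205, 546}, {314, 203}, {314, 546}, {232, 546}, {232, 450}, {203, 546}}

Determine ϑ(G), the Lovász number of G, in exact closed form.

sqrt(37)

N(390) = {571, 535, 944, 389, 501, 564, 808, 723, 870, 273, 878, 210, 946, 292, 195, 314, 203, 450}, |N(390)| = 18.
N(210) = {571, 739, 390, 535, 389, 501, 638, 808, 455, 730, 903, 870, 806, 946, 205, 232, 203, 546}, |N(210)| = 18.
deg(546) = 18; N(546) = {739, 339, 389, 860, 564, 981, 129, 730, 273, 806, 878, 210, 946, 195, 205, 314, 232, 203}.
N(571) = {390, 535, 339, 860, 501, 395, 540, 564, 808, 256, 730, 273, 935, 806, 210, 946, 205, 450}, |N(571)| = 18.
G on 37 vertices is 18-regular; Paley(37): SR with (k,λ,μ)=(18,8,9).
Distinct eigenvalues (to 4 d.p.): [18.0, 2.5414, -3.5414].
With N=37: ϑ(G) = 37·(-(-sqrt(37)/2 - 1/2))/(18−(-sqrt(37)/2 - 1/2)) = sqrt(37).
Numerically 6.0828.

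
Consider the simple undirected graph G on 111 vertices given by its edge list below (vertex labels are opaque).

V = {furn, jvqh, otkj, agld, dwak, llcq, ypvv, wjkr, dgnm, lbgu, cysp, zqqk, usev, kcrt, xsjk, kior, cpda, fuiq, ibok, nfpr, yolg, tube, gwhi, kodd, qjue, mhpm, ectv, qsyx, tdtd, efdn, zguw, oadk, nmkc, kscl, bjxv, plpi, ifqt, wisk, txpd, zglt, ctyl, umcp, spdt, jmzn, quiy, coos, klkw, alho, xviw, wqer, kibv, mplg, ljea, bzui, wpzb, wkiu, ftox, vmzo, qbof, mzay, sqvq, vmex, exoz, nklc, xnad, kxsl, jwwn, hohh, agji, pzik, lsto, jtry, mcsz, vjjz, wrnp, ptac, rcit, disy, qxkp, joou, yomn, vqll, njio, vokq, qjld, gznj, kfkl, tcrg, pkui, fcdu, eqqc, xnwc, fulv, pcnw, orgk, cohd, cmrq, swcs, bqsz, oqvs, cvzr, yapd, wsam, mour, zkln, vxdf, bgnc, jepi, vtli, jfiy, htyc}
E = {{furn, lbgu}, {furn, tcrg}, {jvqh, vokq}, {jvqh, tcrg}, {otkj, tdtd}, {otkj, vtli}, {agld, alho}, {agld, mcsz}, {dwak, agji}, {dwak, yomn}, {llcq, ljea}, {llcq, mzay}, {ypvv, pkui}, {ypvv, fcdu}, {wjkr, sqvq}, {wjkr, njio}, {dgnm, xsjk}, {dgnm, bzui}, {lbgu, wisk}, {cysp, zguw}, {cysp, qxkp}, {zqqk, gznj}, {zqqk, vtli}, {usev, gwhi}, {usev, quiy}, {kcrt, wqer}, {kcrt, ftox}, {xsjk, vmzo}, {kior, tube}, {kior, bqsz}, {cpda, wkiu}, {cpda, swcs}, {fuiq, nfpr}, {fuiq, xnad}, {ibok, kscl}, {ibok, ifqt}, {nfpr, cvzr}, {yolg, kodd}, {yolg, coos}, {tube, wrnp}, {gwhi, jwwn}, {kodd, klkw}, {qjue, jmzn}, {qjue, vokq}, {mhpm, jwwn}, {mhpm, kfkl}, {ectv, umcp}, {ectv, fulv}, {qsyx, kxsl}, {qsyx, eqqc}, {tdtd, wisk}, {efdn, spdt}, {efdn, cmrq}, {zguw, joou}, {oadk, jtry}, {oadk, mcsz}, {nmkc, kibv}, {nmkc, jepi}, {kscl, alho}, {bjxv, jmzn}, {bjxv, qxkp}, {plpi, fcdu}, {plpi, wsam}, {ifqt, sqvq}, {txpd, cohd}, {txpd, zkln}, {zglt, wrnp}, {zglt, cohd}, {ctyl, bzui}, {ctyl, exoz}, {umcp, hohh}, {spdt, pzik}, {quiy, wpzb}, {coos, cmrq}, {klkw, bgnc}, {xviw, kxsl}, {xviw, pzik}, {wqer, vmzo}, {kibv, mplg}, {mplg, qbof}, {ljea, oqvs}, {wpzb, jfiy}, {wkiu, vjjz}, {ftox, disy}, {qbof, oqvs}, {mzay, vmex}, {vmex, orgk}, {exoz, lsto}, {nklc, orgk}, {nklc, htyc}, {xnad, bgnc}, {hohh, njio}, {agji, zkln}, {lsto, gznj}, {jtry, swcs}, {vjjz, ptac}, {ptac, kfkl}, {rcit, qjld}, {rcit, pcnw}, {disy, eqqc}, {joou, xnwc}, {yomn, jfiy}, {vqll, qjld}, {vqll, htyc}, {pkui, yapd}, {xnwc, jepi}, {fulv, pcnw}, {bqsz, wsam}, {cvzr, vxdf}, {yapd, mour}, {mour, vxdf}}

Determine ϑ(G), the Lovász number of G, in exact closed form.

Vertex xnad has 2 neighbors: fuiq, bgnc.
Vertex ectv has 2 neighbors: umcp, fulv.
N(zglt) = {wrnp, cohd}, |N(zglt)| = 2.
N(wrnp) = {tube, zglt}, |N(wrnp)| = 2.
Every vertex has degree 2 (N=111); a single 111-cycle (edge-transitive).
spec(A) ≈ [2.0, 1.996797, 1.987197, 1.971232, 1.948952, 1.920429, 1.885755, 1.84504, 1.798414, 1.746028, 1.688049, 1.624662, 1.556072, 1.482496, 1.404172, 1.321349, 1.234294, 1.143286, 1.048615, 0.950584, 0.849509, 0.745713, 0.639528, 0.531294, 0.421359, 0.310073, 0.197795, 0.084882, -0.028302, -0.141395, -0.254036, -0.365862, -0.476517, -0.585646, -0.692898, -0.797931, -0.900407, -1.0, -1.096389, -1.189266, -1.278334, -1.363307, -1.443912, -1.519892, -1.591004, -1.657019, -1.717727, -1.772931, -1.822457, -1.866145, -1.903855, -1.935466, -1.960877, -1.980007, -1.992795, -1.999199] (distinct, 6 d.p.).
Lovász (edge-transitive): ϑ = −111·(-2*cos(pi/111))/((2)−(-2*cos(pi/111))) = 111*cos(pi/111)/(cos(pi/111) + 1).
≈ 55.48888 (to 5 d.p.).
Check 55 ≤ 111*cos(pi/111)/(cos(pi/111) + 1) ≤ 56: both strict.

111*cos(pi/111)/(cos(pi/111) + 1)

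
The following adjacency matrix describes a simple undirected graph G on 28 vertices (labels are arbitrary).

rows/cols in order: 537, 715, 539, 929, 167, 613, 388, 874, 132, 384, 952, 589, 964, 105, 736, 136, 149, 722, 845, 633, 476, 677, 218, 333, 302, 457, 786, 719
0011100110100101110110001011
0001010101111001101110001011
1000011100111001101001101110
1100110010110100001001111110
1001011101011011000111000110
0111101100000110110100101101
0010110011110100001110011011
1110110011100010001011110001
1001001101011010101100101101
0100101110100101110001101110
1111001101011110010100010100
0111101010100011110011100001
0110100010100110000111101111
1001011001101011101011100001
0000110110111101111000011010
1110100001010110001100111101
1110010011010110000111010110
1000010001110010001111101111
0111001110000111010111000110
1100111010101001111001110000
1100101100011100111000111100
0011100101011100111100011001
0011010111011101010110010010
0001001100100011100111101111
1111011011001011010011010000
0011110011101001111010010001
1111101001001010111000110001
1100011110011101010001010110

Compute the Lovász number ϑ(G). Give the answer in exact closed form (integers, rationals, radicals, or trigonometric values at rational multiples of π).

7

deg(677) = 15; N(677) = {539, 929, 167, 874, 384, 589, 964, 105, 149, 722, 845, 633, 333, 302, 719}.
Vertex 786 has 15 neighbors: 537, 715, 539, 929, 167, 388, 384, 964, 736, 149, 722, 845, 218, 333, 719.
N(952) = {537, 715, 539, 929, 388, 874, 384, 589, 964, 105, 736, 722, 633, 333, 457}, |N(952)| = 15.
Vertex 333 has 15 neighbors: 929, 388, 874, 952, 736, 136, 149, 633, 476, 677, 218, 302, 457, 786, 719.
Every vertex has degree 15 (N=28); Kneser K(8,2) on C(8,2)=28 vertices.
spec(A) ≈ [15.0, 1.0, -5.0] (distinct, 5 d.p.).
ϑ = −N·λ_min/(λ_max−λ_min) = −28·(-5)/(15−(-5)) = 7.
= 7.000000000… (decimal).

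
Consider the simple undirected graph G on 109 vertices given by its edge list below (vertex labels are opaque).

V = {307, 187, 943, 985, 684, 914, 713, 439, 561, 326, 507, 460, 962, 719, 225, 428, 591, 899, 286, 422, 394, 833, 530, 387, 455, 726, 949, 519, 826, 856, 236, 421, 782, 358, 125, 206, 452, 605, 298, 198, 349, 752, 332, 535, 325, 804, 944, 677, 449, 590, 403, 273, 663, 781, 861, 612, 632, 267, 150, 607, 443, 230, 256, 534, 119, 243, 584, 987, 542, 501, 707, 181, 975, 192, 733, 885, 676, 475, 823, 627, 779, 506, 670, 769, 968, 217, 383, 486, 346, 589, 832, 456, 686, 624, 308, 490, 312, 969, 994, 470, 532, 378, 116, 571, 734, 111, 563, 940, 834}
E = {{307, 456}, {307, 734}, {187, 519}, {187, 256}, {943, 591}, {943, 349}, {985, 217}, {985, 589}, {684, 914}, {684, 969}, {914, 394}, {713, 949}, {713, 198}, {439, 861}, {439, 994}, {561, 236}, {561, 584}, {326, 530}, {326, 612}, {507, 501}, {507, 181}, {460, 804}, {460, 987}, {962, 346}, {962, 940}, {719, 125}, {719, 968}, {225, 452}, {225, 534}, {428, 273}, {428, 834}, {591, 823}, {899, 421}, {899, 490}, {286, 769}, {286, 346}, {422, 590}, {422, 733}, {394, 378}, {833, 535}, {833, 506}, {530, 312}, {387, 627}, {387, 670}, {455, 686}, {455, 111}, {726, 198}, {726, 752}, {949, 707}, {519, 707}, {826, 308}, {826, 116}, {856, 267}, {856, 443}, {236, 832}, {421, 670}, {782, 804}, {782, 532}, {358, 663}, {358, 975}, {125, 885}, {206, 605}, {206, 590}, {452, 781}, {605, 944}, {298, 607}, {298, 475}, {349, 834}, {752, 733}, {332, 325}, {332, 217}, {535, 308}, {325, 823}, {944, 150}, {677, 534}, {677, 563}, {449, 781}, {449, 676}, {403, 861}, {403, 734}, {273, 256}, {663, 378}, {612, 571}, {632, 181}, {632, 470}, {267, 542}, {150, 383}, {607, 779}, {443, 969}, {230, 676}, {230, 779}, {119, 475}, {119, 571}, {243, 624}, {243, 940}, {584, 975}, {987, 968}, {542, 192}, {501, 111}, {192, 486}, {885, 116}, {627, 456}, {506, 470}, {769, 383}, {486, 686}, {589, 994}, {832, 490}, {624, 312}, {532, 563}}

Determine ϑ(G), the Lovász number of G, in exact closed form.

N(383) = {150, 769}, |N(383)| = 2.
deg(856) = 2; N(856) = {267, 443}.
N(387) = {627, 670}, |N(387)| = 2.
N(733) = {422, 752}, |N(733)| = 2.
Every vertex has degree 2 (N=109); a single 109-cycle (edge-transitive).
The 55 distinct eigenvalues: [2.0, 1.996678, 1.986723, 1.970169, 1.94707, 1.917503, 1.881566, 1.839379, 1.791082, 1.736834, 1.676818, 1.611231, 1.540291, 1.464235, 1.383315, 1.2978, 1.207973, 1.114134, 1.016594, 0.915677, 0.811718, 0.705062, 0.596064, 0.485087, 0.372497, 0.258671, 0.143985, 0.028821, -0.086439, -0.201412, -0.315715, -0.42897, -0.5408, -0.650834, -0.758705, -0.864056, -0.966537, -1.065807, -1.161536, -1.253407, -1.341115, -1.424367, -1.502888, -1.576416, -1.644707, -1.707535, -1.764691, -1.815985, -1.861246, -1.900324, -1.933089, -1.959433, -1.979268, -1.992528, -1.999169].
−109·(-2*cos(pi/109)) / ((2)−(-2*cos(pi/109))) = 109*cos(pi/109)/(cos(pi/109) + 1) = ϑ(G).
ϑ(G) ≈ 54.488680079.
Sandwich: α(G)=54 ≤ ϑ(G)=109*cos(pi/109)/(cos(pi/109) + 1) ≤ χ(Ḡ)=55 (both strict).

109*cos(pi/109)/(cos(pi/109) + 1)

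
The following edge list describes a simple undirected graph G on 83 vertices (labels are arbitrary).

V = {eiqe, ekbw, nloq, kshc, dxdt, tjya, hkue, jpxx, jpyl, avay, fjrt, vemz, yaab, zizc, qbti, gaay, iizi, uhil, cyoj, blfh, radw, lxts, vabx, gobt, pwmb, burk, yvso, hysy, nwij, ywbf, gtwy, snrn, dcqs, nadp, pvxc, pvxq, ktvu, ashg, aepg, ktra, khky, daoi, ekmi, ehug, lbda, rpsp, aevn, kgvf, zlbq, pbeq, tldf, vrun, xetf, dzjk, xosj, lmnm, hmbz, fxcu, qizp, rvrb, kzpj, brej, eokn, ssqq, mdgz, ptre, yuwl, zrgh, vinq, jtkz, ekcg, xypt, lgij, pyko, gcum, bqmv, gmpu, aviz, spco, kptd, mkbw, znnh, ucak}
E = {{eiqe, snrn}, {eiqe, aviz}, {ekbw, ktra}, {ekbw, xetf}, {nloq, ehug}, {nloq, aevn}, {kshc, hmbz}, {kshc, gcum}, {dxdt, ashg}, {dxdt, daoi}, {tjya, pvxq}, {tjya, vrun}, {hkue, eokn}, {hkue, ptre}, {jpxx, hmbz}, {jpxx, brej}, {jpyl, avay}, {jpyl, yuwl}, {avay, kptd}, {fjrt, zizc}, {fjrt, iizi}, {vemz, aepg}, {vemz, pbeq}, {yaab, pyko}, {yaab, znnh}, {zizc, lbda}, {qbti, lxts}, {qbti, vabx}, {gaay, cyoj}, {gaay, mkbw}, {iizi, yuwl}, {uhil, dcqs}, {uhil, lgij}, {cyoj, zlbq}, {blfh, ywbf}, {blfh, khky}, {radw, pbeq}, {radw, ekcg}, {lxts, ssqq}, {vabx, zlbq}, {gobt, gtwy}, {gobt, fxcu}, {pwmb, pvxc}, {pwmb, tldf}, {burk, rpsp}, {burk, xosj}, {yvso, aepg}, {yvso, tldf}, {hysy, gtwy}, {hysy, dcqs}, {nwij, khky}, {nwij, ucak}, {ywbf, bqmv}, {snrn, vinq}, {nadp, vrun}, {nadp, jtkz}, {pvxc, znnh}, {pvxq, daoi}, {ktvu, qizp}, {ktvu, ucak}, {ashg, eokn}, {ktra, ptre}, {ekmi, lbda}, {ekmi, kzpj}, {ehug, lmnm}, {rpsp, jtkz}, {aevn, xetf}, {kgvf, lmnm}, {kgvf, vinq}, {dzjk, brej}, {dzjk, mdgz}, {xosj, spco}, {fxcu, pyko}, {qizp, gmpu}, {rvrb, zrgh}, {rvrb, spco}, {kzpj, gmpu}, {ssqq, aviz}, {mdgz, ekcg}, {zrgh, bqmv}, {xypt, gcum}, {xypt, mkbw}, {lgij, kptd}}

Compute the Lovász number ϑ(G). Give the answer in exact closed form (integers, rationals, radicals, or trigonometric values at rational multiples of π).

83*cos(pi/83)/(cos(pi/83) + 1)

deg(vrun) = 2; N(vrun) = {tjya, nadp}.
deg(pyko) = 2; N(pyko) = {yaab, fxcu}.
N(eiqe) = {snrn, aviz}, |N(eiqe)| = 2.
Vertex brej has 2 neighbors: jpxx, dzjk.
Every vertex has degree 2 (N=83); connected 2-regular on 83 ⇒ C_{83}.
spec(A) ≈ [2.0, 1.994, 1.977, 1.949, 1.909, 1.858, 1.797, 1.726, 1.644, 1.553, 1.454, 1.346, 1.23, 1.107, 0.978, 0.843, 0.704, 0.56, 0.413, 0.264, 0.113, -0.038, -0.189, -0.339, -0.487, -0.632, -0.774, -0.911, -1.043, -1.169, -1.289, -1.401, -1.505, -1.6, -1.686, -1.763, -1.829, -1.885, -1.93, -1.964, -1.987, -1.999] (distinct, 3 d.p.).
Lovász: ϑ = −83(-2*cos(pi/83))/(2+-(-1)*2*cos(pi/83)) = 83*cos(pi/83)/(cos(pi/83) + 1).
ϑ(G) ≈ 41.48513259.
Sandwich: α(G)=41 ≤ ϑ(G)=83*cos(pi/83)/(cos(pi/83) + 1) ≤ χ(Ḡ)=42 (both strict).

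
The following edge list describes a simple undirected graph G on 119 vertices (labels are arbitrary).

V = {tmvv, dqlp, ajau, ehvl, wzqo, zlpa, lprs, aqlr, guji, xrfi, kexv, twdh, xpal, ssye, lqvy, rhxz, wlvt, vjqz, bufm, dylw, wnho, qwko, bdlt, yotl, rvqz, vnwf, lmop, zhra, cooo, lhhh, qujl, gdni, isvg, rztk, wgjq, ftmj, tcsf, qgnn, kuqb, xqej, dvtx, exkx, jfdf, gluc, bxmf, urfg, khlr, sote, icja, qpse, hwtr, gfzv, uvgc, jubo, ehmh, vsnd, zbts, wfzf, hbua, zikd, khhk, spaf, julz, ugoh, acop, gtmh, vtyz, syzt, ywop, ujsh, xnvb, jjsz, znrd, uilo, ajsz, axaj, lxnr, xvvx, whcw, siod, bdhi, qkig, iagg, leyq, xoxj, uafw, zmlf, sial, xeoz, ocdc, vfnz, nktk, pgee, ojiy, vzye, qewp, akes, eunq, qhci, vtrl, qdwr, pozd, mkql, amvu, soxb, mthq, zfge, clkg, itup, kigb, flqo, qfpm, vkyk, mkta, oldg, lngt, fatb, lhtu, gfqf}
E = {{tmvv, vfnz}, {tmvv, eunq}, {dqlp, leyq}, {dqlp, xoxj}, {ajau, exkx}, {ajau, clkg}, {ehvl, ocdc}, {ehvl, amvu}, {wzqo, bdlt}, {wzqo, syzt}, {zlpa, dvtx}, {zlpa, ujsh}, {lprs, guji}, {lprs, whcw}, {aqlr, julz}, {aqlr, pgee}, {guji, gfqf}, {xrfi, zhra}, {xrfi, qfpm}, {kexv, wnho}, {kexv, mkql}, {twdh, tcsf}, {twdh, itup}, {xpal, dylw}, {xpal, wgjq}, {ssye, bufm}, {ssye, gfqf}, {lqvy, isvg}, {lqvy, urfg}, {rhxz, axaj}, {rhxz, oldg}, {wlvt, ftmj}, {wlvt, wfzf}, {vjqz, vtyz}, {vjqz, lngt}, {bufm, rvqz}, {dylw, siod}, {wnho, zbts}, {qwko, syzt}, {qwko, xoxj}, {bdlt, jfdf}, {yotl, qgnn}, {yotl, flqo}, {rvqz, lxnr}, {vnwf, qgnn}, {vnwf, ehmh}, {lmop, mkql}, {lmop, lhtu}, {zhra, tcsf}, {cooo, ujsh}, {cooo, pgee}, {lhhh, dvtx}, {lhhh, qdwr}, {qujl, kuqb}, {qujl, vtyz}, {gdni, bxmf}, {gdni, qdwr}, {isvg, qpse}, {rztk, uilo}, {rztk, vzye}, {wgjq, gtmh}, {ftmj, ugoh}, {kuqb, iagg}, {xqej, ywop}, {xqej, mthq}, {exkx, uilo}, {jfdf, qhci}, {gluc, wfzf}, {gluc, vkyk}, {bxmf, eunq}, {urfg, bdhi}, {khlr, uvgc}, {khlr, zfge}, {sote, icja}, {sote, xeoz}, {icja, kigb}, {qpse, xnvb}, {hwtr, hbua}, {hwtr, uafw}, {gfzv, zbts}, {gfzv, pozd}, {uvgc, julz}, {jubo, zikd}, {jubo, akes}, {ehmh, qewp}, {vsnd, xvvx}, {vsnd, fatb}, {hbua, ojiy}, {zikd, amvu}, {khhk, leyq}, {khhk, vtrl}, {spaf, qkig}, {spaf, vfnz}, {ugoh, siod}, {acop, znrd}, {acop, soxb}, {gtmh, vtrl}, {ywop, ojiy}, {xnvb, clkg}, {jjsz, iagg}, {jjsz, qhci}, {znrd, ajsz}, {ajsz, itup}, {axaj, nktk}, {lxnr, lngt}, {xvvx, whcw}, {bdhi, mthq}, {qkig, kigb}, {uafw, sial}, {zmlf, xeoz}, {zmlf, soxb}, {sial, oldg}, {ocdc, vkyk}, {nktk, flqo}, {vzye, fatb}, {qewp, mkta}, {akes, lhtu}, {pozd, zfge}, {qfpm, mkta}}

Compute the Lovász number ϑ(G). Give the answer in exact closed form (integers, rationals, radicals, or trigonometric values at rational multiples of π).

119*cos(pi/119)/(cos(pi/119) + 1)

Vertex vjqz has 2 neighbors: vtyz, lngt.
N(vtrl) = {khhk, gtmh}, |N(vtrl)| = 2.
deg(bufm) = 2; N(bufm) = {ssye, rvqz}.
Vertex ssye has 2 neighbors: bufm, gfqf.
Every vertex has degree 2 (N=119); the odd cycle C_{119}.
A has 60 distinct eigenvalues ≈ [2.0, 1.997, 1.989, 1.975, 1.956, 1.931, 1.9, 1.865, 1.824, 1.778, 1.728, 1.672, 1.612, 1.547, 1.478, 1.405, 1.328, 1.247, 1.163, 1.075, 0.985, 0.891, 0.796, 0.698, 0.598, 0.496, 0.393, 0.289, 0.185, 0.079, -0.026, -0.132, -0.237, -0.342, -0.445, -0.547, -0.648, -0.747, -0.844, -0.938, -1.03, -1.119, -1.205, -1.288, -1.367, -1.442, -1.513, -1.58, -1.642, -1.7, -1.754, -1.802, -1.845, -1.883, -1.916, -1.944, -1.966, -1.983, -1.994, -1.999].
−119·(-2*cos(pi/119)) / ((2)−(-2*cos(pi/119))) = 119*cos(pi/119)/(cos(pi/119) + 1) = ϑ(G).
ϑ(G) ≈ 59.4896.
59 ≤ 119*cos(pi/119)/(cos(pi/119) + 1) ≤ 60: both strict.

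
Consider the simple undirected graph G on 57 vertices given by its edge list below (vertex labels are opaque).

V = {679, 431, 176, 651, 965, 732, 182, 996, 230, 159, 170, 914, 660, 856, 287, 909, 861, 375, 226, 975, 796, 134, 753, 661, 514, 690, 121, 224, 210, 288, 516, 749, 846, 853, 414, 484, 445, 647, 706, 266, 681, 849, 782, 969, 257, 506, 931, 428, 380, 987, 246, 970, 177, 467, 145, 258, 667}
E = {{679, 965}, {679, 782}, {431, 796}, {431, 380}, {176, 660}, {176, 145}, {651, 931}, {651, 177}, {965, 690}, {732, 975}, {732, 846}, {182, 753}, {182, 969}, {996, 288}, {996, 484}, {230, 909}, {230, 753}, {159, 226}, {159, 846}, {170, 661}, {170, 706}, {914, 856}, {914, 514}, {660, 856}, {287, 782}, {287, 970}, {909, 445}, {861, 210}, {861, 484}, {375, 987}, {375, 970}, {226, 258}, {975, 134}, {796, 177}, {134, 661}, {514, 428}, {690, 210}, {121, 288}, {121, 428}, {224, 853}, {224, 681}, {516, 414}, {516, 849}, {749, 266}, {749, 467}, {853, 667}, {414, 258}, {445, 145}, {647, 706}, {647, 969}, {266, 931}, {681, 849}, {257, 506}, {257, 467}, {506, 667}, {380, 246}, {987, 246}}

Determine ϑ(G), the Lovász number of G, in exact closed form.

57*cos(pi/57)/(cos(pi/57) + 1)

deg(431) = 2; N(431) = {796, 380}.
Vertex 647 has 2 neighbors: 706, 969.
Vertex 861 has 2 neighbors: 210, 484.
Vertex 969 has 2 neighbors: 182, 647.
Regular of degree 2 on 57 vertices: this is C_{57}, the 57-cycle.
Distinct eigenvalues (to 6 d.p.): [2.0, 1.987861, 1.951593, 1.891634, 1.808714, 1.703839, 1.578281, 1.433565, 1.271447, 1.093896, 0.903067, 0.701275, 0.490971, 0.274707, 0.055109, -0.165159, -0.383421, -0.59703, -0.803391, -1.0, -1.184471, -1.354563, -1.508213, -1.643556, -1.758948, -1.852988, -1.924536, -1.972723, -1.996963].
Lovász (edge-transitive): ϑ = −57·(-2*cos(pi/57))/((2)−(-2*cos(pi/57))) = 57*cos(pi/57)/(cos(pi/57) + 1).
≈ 28.4783452 (to 7 d.p.).
28 ≤ 57*cos(pi/57)/(cos(pi/57) + 1) ≤ 29: both strict.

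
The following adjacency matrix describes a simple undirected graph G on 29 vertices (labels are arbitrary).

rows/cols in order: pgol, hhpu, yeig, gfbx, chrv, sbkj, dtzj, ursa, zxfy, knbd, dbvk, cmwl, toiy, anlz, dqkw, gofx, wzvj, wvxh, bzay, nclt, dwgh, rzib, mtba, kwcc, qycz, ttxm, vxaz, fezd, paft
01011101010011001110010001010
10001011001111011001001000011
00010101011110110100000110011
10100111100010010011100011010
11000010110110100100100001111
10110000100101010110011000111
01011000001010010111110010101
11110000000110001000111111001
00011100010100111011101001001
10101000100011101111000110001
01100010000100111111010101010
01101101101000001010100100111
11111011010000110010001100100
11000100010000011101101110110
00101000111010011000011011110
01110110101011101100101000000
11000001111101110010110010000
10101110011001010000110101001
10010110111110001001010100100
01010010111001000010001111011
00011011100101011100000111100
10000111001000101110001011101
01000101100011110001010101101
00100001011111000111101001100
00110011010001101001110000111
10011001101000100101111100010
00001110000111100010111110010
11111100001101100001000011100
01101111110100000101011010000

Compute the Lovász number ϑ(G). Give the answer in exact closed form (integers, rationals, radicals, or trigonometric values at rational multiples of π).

sqrt(29)

N(yeig) = {gfbx, sbkj, ursa, knbd, dbvk, cmwl, toiy, dqkw, gofx, wvxh, kwcc, qycz, fezd, paft}, |N(yeig)| = 14.
deg(dbvk) = 14; N(dbvk) = {hhpu, yeig, dtzj, cmwl, dqkw, gofx, wzvj, wvxh, bzay, nclt, rzib, kwcc, ttxm, fezd}.
deg(paft) = 14; N(paft) = {hhpu, yeig, chrv, sbkj, dtzj, ursa, zxfy, knbd, cmwl, wvxh, nclt, rzib, mtba, qycz}.
Vertex vxaz has 14 neighbors: chrv, sbkj, dtzj, cmwl, toiy, anlz, dqkw, bzay, dwgh, rzib, mtba, kwcc, qycz, fezd.
G on 29 vertices is 14-regular; strongly regular (29,14,6,7).
spec(A) ≈ [14.0, 2.1926, -3.1926] (distinct, 4 d.p.).
λ_max=14, λ_min=-sqrt(29)/2 - 1/2; ϑ = −29·λ_min/(λ_max−λ_min) = sqrt(29).
Numerically 5.3852.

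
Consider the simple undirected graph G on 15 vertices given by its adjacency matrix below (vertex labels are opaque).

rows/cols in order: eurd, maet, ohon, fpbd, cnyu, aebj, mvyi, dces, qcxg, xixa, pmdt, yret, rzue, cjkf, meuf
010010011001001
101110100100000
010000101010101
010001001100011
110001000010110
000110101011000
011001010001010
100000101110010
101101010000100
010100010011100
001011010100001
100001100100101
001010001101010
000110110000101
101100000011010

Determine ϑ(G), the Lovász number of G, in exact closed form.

5

Vertex mvyi has 6 neighbors: maet, ohon, aebj, dces, yret, cjkf.
N(meuf) = {eurd, ohon, fpbd, pmdt, yret, cjkf}, |N(meuf)| = 6.
N(aebj) = {fpbd, cnyu, mvyi, qcxg, pmdt, yret}, |N(aebj)| = 6.
Vertex pmdt has 6 neighbors: ohon, cnyu, aebj, dces, xixa, meuf.
Regular of degree 6 on 15 vertices: Kneser K(6,2) on C(6,2)=15 vertices.
spec(A) ≈ [6.0, 1.0, -3.0] (distinct, 5 d.p.).
With N=15: ϑ(G) = 15·(-1*(-3))/(6−(-3)) = 5.
Numerically 5.000000.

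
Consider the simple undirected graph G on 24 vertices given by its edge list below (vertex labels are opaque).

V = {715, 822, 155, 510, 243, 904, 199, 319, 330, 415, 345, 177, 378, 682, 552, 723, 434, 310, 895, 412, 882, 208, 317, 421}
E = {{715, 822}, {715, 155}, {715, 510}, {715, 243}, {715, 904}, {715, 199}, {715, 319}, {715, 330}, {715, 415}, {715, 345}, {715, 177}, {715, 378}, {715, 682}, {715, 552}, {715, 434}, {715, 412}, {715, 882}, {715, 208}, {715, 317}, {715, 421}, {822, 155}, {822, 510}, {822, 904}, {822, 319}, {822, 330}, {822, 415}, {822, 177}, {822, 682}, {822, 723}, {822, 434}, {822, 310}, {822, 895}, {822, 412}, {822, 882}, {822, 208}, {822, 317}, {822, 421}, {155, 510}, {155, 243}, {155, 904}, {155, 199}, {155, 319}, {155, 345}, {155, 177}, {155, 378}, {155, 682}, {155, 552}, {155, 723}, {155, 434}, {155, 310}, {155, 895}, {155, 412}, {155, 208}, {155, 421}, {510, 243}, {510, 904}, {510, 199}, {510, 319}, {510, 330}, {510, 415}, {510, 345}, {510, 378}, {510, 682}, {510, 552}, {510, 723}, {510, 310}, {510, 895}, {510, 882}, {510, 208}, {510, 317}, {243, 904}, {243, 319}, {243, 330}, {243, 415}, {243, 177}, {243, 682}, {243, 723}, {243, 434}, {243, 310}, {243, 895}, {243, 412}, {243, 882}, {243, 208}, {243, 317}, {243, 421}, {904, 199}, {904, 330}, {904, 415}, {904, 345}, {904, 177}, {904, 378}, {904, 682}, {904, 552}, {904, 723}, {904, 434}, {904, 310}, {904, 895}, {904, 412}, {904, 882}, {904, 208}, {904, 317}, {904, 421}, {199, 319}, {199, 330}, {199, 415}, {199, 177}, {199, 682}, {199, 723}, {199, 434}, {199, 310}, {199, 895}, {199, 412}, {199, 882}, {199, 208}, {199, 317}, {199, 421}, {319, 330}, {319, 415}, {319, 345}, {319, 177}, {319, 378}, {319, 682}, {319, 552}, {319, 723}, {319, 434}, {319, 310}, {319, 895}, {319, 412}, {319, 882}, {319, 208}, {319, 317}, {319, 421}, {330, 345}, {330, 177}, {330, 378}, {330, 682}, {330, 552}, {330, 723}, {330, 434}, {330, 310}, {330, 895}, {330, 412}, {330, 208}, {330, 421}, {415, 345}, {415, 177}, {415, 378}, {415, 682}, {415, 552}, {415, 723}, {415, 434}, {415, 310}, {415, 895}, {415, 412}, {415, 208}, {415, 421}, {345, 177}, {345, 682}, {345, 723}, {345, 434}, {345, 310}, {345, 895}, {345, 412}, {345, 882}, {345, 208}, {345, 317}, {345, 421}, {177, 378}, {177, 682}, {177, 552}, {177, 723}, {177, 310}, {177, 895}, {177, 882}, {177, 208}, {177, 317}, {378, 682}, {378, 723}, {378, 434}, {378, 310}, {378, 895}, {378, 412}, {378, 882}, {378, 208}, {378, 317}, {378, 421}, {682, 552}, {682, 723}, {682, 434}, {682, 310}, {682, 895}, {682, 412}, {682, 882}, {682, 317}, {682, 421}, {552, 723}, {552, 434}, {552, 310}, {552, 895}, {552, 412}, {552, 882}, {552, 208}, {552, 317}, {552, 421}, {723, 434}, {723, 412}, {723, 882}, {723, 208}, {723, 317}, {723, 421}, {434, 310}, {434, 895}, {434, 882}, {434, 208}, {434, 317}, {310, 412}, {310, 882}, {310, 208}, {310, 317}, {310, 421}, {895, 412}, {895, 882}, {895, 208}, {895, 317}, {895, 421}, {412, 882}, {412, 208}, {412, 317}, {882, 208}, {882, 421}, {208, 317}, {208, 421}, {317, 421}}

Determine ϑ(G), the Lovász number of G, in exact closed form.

Vertex 822 has 18 neighbors: 715, 155, 510, 904, 319, 330, 415, 177, 682, 723, 434, 310, 895, 412, 882, 208, 317, 421.
deg(412) = 19; N(412) = {715, 822, 155, 243, 904, 199, 319, 330, 415, 345, 378, 682, 552, 723, 310, 895, 882, 208, 317}.
Vertex 317 has 19 neighbors: 715, 822, 510, 243, 904, 199, 319, 345, 177, 378, 682, 552, 723, 434, 310, 895, 412, 208, 421.
N(882) = {715, 822, 510, 243, 904, 199, 319, 345, 177, 378, 682, 552, 723, 434, 310, 895, 412, 208, 421}, |N(882)| = 19.
G = K_{6,5,5,4,2,2}: α = 6 = χ(Ḡ), so ϑ = 6.
= 6.00000000… (decimal).
Lovász sandwich 6 ≤ 6 ≤ 6: collapsed.

6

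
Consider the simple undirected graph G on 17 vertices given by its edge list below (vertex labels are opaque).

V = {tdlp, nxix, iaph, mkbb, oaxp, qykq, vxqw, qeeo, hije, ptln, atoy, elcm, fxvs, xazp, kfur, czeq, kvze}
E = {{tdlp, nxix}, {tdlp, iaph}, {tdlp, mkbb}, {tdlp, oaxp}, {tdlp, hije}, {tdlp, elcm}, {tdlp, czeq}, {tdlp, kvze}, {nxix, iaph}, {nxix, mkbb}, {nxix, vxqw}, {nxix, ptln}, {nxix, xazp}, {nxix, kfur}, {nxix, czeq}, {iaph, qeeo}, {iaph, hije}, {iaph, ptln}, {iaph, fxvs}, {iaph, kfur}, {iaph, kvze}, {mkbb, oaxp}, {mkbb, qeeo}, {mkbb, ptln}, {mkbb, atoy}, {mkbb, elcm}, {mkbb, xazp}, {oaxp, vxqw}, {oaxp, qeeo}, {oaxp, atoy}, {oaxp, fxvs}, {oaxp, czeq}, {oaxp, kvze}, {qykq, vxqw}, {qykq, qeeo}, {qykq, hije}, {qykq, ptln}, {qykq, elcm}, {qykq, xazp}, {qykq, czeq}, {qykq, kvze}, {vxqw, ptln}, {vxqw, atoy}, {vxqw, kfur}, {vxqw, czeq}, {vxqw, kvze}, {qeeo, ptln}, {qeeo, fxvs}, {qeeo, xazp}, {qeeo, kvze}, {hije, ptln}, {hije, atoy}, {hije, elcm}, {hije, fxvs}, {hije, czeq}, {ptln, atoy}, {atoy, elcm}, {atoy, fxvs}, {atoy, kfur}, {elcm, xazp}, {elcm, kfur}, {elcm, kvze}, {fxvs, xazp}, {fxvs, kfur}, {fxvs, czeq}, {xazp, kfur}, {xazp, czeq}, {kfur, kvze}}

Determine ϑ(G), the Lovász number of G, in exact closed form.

Vertex kvze has 8 neighbors: tdlp, iaph, oaxp, qykq, vxqw, qeeo, elcm, kfur.
N(qeeo) = {iaph, mkbb, oaxp, qykq, ptln, fxvs, xazp, kvze}, |N(qeeo)| = 8.
deg(mkbb) = 8; N(mkbb) = {tdlp, nxix, oaxp, qeeo, ptln, atoy, elcm, xazp}.
deg(atoy) = 8; N(atoy) = {mkbb, oaxp, vxqw, hije, ptln, elcm, fxvs, kfur}.
Every vertex has degree 8 (N=17); SR(17,8,3,4) — a Paley graph.
The 3 distinct eigenvalues: [8.0, 1.5616, -2.5616].
Lovász (edge-transitive): ϑ = −17·(-sqrt(17)/2 - 1/2)/((8)−(-sqrt(17)/2 - 1/2)) = sqrt(17).
≈ 4.123106 (to 6 d.p.).

sqrt(17)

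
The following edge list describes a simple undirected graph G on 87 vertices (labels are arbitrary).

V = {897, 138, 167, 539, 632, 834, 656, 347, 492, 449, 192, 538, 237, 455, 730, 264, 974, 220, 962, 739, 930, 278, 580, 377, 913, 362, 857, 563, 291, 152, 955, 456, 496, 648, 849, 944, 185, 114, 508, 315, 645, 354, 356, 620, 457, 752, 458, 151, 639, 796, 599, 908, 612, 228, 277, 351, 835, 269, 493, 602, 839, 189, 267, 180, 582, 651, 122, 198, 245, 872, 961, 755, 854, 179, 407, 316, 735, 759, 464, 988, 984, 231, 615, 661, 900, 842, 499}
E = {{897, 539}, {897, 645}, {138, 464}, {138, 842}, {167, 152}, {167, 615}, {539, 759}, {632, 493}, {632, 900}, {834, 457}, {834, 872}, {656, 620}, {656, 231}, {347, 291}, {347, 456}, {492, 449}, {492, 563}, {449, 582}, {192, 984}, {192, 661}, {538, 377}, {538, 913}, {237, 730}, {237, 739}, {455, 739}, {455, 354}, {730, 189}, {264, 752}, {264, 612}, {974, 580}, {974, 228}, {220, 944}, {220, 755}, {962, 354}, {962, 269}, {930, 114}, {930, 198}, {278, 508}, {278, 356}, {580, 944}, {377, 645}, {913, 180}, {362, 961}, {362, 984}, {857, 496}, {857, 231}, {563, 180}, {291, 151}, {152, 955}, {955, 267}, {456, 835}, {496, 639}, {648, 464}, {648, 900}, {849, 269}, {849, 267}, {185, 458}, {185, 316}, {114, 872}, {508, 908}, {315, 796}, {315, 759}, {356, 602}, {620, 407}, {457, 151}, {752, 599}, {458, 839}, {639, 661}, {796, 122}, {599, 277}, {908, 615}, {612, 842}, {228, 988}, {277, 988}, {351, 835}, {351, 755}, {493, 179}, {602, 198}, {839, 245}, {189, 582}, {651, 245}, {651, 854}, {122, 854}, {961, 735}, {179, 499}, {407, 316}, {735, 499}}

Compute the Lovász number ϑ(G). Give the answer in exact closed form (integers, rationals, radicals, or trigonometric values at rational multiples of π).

87*cos(pi/87)/(cos(pi/87) + 1)

Vertex 362 has 2 neighbors: 961, 984.
Vertex 648 has 2 neighbors: 464, 900.
Vertex 449 has 2 neighbors: 492, 582.
deg(492) = 2; N(492) = {449, 563}.
2-regular, N=87; this is C_{87}, the 87-cycle.
Distinct eigenvalues (to 4 d.p.): [2.0, 1.9948, 1.9792, 1.9532, 1.9171, 1.871, 1.8152, 1.7498, 1.6754, 1.5922, 1.5007, 1.4014, 1.2948, 1.1814, 1.0619, 0.9368, 0.8069, 0.6727, 0.5351, 0.3946, 0.2521, 0.1083, -0.0361, -0.1803, -0.3236, -0.4651, -0.6043, -0.7403, -0.8724, -1.0, -1.1224, -1.2389, -1.349, -1.452, -1.5475, -1.6348, -1.7137, -1.7836, -1.8443, -1.8953, -1.9364, -1.9675, -1.9883, -1.9987].
λ_max=2, λ_min=-2*cos(pi/87); ϑ = −87·λ_min/(λ_max−λ_min) = 87*cos(pi/87)/(cos(pi/87) + 1).
= 43.48582… (decimal).
α=43, χ(Ḡ)=44; ϑ=87*cos(pi/87)/(cos(pi/87) + 1) lies between (both strict).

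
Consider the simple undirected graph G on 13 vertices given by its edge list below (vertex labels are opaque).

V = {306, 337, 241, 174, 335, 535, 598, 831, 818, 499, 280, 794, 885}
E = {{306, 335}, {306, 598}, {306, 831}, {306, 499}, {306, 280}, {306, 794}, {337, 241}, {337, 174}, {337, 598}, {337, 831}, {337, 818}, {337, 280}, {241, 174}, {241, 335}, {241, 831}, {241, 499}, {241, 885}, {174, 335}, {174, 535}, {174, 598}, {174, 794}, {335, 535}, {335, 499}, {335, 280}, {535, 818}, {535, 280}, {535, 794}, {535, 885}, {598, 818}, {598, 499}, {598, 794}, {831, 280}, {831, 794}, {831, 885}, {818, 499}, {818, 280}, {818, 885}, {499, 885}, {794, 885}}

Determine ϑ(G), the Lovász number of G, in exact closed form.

Vertex 535 has 6 neighbors: 174, 335, 818, 280, 794, 885.
Vertex 831 has 6 neighbors: 306, 337, 241, 280, 794, 885.
N(818) = {337, 535, 598, 499, 280, 885}, |N(818)| = 6.
N(306) = {335, 598, 831, 499, 280, 794}, |N(306)| = 6.
Every vertex has degree 6 (N=13); Paley(13): SR with (k,λ,μ)=(6,2,3).
spec(A) ≈ [6.0, 1.302776, -2.302776] (distinct, 6 d.p.).
−13·(-sqrt(13)/2 - 1/2) / ((6)−(-sqrt(13)/2 - 1/2)) = sqrt(13) = ϑ(G).
Numerically 3.60555128.

sqrt(13)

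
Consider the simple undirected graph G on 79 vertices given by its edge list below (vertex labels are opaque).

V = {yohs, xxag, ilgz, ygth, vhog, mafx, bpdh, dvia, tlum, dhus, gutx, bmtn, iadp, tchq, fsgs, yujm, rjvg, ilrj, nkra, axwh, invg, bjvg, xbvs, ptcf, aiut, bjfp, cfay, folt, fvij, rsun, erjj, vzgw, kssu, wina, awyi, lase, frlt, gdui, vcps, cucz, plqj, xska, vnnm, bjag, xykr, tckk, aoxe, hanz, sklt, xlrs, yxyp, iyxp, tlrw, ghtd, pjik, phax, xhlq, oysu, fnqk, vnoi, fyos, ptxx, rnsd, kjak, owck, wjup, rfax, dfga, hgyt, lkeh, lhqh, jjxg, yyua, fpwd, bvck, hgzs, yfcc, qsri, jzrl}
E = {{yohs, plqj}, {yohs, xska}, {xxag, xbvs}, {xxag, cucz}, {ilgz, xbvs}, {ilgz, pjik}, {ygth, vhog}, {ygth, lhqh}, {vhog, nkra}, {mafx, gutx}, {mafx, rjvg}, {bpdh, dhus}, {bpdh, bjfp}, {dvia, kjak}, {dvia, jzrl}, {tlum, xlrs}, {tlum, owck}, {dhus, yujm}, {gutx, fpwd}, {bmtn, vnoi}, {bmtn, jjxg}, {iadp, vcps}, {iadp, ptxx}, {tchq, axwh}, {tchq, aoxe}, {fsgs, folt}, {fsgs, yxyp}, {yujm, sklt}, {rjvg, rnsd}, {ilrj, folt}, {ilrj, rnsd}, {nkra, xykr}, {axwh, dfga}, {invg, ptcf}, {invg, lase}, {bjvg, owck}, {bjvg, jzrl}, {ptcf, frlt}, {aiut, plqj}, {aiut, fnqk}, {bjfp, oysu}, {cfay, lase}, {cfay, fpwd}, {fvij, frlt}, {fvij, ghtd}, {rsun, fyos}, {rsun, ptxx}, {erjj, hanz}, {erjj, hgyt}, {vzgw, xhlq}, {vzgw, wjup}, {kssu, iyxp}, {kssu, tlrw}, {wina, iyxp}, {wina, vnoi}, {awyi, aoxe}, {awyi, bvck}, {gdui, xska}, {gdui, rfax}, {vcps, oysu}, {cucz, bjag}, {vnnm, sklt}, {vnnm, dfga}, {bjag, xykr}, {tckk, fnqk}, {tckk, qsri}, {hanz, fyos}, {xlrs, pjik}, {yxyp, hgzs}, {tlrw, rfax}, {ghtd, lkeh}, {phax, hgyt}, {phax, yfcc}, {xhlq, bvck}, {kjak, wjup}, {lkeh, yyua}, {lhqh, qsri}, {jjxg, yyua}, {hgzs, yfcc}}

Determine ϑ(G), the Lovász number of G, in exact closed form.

deg(vhog) = 2; N(vhog) = {ygth, nkra}.
N(wina) = {iyxp, vnoi}, |N(wina)| = 2.
N(kjak) = {dvia, wjup}, |N(kjak)| = 2.
Vertex rnsd has 2 neighbors: rjvg, ilrj.
2-regular, N=79; a single 79-cycle (edge-transitive).
Distinct eigenvalues (to 5 d.p.): [2.0, 1.99368, 1.97475, 1.94334, 1.89964, 1.84393, 1.77657, 1.69797, 1.60863, 1.50913, 1.40008, 1.28219, 1.15618, 1.02287, 0.88309, 0.73773, 0.5877, 0.43396, 0.27747, 0.11923, -0.03976, -0.19851, -0.356, -0.51123, -0.66324, -0.81105, -0.95374, -1.09039, -1.22015, -1.3422, -1.45576, -1.56011, -1.65461, -1.73864, -1.81168, -1.87327, -1.92301, -1.96059, -1.98578, -1.99842].
Lovász (edge-transitive): ϑ = −79·(-2*cos(pi/79))/((2)−(-2*cos(pi/79))) = 79*cos(pi/79)/(cos(pi/79) + 1).
= 39.4844… (decimal).
Check 39 ≤ 79*cos(pi/79)/(cos(pi/79) + 1) ≤ 40: both strict.

79*cos(pi/79)/(cos(pi/79) + 1)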